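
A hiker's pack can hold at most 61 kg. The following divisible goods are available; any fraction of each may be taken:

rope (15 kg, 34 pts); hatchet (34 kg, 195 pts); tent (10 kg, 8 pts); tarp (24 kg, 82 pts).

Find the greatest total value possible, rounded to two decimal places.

Take in order of value per unit:
- hatchet (195/34 per unit): all 34 → value 195, running total 195.00
- tarp (82/24 per unit): all 24 → value 82, running total 277.00
- rope (34/15 per unit): 3 of 15 → value 3×34/15 = 6.8000, running total 283.80
Total 283.80.

283.80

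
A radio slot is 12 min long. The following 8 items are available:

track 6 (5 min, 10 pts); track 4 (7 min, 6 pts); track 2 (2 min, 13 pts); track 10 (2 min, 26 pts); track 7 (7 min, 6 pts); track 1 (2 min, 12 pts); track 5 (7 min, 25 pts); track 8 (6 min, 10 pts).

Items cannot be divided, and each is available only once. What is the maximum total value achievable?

Check high-value combinations within 12 min:
- track 2+track 10+track 5: duration 2+2+7=11, value 13+26+25=64
- track 10+track 1+track 5: duration 2+2+7=11, value 26+12+25=63
- track 6+track 2+track 10+track 1: duration 5+2+2+2=11, value 10+13+26+12=61
- track 2+track 10+track 1+track 8: duration 2+2+2+6=12, value 13+26+12+10=61
Best: 64 pts.

64 pts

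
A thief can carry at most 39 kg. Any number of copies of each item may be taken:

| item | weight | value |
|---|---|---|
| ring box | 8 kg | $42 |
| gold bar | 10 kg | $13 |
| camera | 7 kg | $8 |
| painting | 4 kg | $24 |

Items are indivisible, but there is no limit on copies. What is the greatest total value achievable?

$216

Best value-per-unit is painting at 24/4, and filling with it alone uses weight 9×4=36. No mix of the others beats 9×24 = 216.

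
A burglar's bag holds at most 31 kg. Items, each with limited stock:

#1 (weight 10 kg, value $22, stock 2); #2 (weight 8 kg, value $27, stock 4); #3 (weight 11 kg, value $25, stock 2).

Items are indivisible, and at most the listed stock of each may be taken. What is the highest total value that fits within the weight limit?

Best selections within weight 31 and stock limits:
- 3×#2: weight 24, value 81
- 2×#2 + 1×#3: weight 27, value 79
Best: $81.

$81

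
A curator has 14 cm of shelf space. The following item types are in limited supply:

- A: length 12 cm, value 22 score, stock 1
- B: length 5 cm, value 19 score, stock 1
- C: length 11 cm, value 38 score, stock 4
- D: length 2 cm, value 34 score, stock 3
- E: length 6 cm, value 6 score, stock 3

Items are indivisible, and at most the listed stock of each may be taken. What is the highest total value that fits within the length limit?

121 score

Best selections within length 14 and stock limits:
- 1×B + 3×D: length 11, value 121
- 3×D + 1×E: length 12, value 108
- 3×D: length 6, value 102
Best: 121 score.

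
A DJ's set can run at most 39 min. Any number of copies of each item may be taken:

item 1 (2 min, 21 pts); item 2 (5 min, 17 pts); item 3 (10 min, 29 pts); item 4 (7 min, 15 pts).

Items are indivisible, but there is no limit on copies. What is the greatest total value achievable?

399 pts

Best value-per-unit is item 1 at 21/2, and filling with it alone uses duration 19×2=38. No mix of the others beats 19×21 = 399.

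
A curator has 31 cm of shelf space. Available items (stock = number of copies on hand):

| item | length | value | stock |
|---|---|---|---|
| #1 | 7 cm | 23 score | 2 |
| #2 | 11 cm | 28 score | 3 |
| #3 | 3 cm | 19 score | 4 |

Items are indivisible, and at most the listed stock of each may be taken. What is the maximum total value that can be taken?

Best selections within length 31 and stock limits:
- 1×#1 + 1×#2 + 4×#3: length 30, value 127
- 2×#1 + 4×#3: length 26, value 122
- 2×#2 + 3×#3: length 31, value 113
Best: 127 score.

127 score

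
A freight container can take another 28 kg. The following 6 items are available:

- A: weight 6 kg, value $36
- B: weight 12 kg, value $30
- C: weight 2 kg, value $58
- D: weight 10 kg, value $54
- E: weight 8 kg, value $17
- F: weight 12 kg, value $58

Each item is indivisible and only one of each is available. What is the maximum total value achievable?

Check high-value combinations within 28 kg:
- C+D+F: weight 2+10+12=24, value 58+54+58=170
- A+C+E+F: weight 6+2+8+12=28, value 36+58+17+58=169
- A+C+D+E: weight 6+2+10+8=26, value 36+58+54+17=165
- A+C+F: weight 6+2+12=20, value 36+58+58=152
Best: $170.

$170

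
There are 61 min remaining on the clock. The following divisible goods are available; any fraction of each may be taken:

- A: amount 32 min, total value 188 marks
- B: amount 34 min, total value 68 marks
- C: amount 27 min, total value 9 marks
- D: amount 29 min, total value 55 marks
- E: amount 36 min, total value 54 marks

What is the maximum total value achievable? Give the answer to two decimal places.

246.00

Take in order of value per unit:
- A (188/32 per unit): all 32 → value 188, running total 188.00
- B (68/34 per unit): 29 of 34 → value 29×68/34 = 58.0000, running total 246.00
Total 246.00.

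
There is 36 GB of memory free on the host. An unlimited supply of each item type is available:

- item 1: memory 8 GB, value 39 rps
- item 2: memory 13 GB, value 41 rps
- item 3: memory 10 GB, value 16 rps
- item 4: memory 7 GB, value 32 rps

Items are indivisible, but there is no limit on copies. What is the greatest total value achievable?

167 rps

Best value-per-unit is item 1 at 39/8; filling with it alone gives 4×39 = 156.
Optimal mix: 1×item 1 + 4×item 4 → memory 36, value 167.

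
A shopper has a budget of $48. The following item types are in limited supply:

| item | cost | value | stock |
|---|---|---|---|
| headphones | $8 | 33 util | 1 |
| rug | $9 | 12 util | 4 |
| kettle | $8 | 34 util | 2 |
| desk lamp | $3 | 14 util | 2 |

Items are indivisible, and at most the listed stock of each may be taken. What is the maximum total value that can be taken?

Top feasible selections:
- 1×headphones + 2×rug + 2×kettle + 2×desk lamp: cost 48, value 153
- 1×headphones + 1×rug + 2×kettle + 2×desk lamp: cost 39, value 141
- 1×headphones + 2×rug + 2×kettle + 1×desk lamp: cost 45, value 139
Best: 153 util.

153 util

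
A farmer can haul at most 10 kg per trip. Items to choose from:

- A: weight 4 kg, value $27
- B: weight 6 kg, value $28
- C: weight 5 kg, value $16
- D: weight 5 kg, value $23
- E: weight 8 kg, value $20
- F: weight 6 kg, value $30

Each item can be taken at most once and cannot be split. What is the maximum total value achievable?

Check high-value combinations within 10 kg:
- A+F: weight 4+6=10, value 27+30=57
- A+B: weight 4+6=10, value 27+28=55
- A+D: weight 4+5=9, value 27+23=50
- A+C: weight 4+5=9, value 27+16=43
- C+D: weight 5+5=10, value 16+23=39
Best: $57.

$57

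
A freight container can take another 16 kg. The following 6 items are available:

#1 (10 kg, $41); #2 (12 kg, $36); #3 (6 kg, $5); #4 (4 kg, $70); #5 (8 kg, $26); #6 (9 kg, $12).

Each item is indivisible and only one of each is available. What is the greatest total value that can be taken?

$111

Check high-value combinations within 16 kg:
- #1+#4: weight 10+4=14, value 41+70=111
- #2+#4: weight 12+4=16, value 36+70=106
- #4+#5: weight 4+8=12, value 70+26=96
Best: $111.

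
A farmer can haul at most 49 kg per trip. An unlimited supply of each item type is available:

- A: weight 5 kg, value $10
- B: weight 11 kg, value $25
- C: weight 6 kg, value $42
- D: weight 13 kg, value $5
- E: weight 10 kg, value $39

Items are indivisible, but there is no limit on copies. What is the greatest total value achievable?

$336

Best value-per-unit is C at 42/6, and filling with it alone uses weight 8×6=48. No mix of the others beats 8×42 = 336.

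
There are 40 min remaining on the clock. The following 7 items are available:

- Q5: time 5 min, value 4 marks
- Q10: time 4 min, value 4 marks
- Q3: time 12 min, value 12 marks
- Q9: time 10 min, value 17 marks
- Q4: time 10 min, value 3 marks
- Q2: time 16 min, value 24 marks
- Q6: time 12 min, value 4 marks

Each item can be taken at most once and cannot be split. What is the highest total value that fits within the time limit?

53 marks

Check high-value combinations within 40 min:
- Q3+Q9+Q2: time 12+10+16=38, value 12+17+24=53
- Q5+Q10+Q9+Q2: time 5+4+10+16=35, value 4+4+17+24=49
- Q10+Q9+Q4+Q2: time 4+10+10+16=40, value 4+17+3+24=48
Best: 53 marks.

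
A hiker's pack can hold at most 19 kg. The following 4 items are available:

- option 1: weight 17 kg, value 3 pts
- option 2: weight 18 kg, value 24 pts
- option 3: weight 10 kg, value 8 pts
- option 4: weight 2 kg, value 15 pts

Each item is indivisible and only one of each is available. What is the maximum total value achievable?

24 pts

Check high-value combinations within 19 kg:
- option 2: weight 18, value 24
- option 3+option 4: weight 10+2=12, value 8+15=23
- option 1+option 4: weight 17+2=19, value 3+15=18
- option 4: weight 2, value 15
Best: 24 pts.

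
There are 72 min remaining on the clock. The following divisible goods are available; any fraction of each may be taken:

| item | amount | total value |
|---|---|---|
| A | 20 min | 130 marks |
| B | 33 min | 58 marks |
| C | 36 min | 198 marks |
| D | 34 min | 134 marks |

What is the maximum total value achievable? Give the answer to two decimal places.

Take in order of value per unit:
- A (130/20 per unit): all 20 → value 130, running total 130.00
- C (198/36 per unit): all 36 → value 198, running total 328.00
- D (134/34 per unit): 16 of 34 → value 16×134/34 = 63.0588, running total 391.06
Total 391.06.

391.06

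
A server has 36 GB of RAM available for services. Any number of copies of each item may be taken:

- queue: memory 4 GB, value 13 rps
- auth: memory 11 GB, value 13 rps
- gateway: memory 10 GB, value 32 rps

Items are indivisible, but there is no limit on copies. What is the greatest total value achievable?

117 rps

Best value-per-unit is queue at 13/4, and filling with it alone uses memory 9×4=36. No mix of the others beats 9×13 = 117.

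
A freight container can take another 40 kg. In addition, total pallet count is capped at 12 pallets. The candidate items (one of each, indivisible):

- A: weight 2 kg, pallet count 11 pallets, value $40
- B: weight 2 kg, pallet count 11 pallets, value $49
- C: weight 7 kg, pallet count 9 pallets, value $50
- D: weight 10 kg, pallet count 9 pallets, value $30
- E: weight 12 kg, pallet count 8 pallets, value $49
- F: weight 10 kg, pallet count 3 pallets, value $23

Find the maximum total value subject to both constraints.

$73

Feasible sets respecting both limits:
- C+F: weight 17, pallet count 12, value 73
- E+F: weight 22, pallet count 11, value 72
- D+F: weight 20, pallet count 12, value 53
- C: weight 7, pallet count 9, value 50
Best: $73.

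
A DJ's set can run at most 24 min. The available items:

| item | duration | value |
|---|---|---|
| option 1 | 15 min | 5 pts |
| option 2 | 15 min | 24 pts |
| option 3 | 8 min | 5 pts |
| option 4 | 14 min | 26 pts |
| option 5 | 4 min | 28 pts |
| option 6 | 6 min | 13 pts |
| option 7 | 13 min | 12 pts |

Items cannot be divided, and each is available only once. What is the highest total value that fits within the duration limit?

67 pts

This is a 0/1 knapsack; check combinations near the capacity.
- option 4+option 5+option 6: duration 14+4+6=24, value 26+28+13=67
- option 4+option 5: duration 14+4=18, value 26+28=54
- option 5+option 6+option 7: duration 4+6+13=23, value 28+13+12=53
- option 2+option 5: duration 15+4=19, value 24+28=52
- option 3+option 5+option 6: duration 8+4+6=18, value 5+28+13=46
Best: 67 pts.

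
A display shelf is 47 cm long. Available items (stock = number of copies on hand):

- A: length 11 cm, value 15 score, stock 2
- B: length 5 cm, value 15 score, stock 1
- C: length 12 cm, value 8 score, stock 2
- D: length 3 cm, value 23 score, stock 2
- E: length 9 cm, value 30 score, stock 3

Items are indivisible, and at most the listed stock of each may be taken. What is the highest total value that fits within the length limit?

151 score

Top feasible selections:
- 1×B + 2×D + 3×E: length 38, value 151
- 1×A + 2×D + 3×E: length 44, value 151
Best: 151 score.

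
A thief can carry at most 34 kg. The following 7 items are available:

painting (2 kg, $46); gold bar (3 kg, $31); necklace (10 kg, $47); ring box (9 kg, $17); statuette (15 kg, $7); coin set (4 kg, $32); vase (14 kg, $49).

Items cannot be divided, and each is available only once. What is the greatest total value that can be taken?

$205

This is a 0/1 knapsack; check combinations near the capacity.
- painting+gold bar+necklace+coin set+vase: weight 2+3+10+4+14=33, value 46+31+47+32+49=205
- painting+gold bar+ring box+coin set+vase: weight 2+3+9+4+14=32, value 46+31+17+32+49=175
- painting+necklace+coin set+vase: weight 2+10+4+14=30, value 46+47+32+49=174
Best: $205.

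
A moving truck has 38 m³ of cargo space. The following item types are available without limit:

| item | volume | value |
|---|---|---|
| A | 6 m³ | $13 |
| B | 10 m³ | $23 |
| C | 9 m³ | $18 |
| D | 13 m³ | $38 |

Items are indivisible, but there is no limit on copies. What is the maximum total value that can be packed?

$102

Best value-per-unit is D at 38/13; filling with it alone gives 2×38 = 76.
Optimal mix: 2×A + 2×D → volume 38, value 102.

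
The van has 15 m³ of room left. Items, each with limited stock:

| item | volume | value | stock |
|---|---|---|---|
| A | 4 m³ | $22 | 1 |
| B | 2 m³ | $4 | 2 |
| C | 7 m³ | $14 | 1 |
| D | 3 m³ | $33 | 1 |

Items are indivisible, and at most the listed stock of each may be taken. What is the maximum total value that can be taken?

$69

Top feasible selections:
- 1×A + 1×C + 1×D: volume 14, value 69
- 1×A + 2×B + 1×D: volume 11, value 63
- 1×A + 1×B + 1×D: volume 9, value 59
Best: $69.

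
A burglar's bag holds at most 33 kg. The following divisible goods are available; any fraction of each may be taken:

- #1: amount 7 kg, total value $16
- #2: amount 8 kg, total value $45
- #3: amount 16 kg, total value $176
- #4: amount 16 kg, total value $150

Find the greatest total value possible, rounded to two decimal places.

331.63

Take in order of value per unit:
- #3 (176/16 per unit): all 16 → value 176, running total 176.00
- #4 (150/16 per unit): all 16 → value 150, running total 326.00
- #2 (45/8 per unit): 1 of 8 → value 1×45/8 = 5.6250, running total 331.63
Total 331.63.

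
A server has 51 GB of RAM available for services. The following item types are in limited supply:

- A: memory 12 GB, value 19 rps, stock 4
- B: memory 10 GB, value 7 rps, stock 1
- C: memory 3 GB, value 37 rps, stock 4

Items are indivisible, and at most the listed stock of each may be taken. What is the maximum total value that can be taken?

Top feasible selections:
- 3×A + 4×C: memory 48, value 205
- 2×A + 1×B + 4×C: memory 46, value 193
- 2×A + 4×C: memory 36, value 186
Best: 205 rps.

205 rps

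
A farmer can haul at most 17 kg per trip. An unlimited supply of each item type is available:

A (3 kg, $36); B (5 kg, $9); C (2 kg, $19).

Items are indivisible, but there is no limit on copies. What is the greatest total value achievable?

$199

Best value-per-unit is A at 36/3; filling with it alone gives 5×36 = 180.
Optimal mix: 5×A + 1×C → weight 17, value 199.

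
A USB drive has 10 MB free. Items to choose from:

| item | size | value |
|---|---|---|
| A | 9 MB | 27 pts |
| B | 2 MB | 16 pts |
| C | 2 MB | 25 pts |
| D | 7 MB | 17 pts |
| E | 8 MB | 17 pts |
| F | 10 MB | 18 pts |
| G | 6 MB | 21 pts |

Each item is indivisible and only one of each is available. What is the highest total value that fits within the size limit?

Check high-value combinations within 10 MB:
- B+C+G: size 2+2+6=10, value 16+25+21=62
- C+G: size 2+6=8, value 25+21=46
- C+D: size 2+7=9, value 25+17=42
- C+E: size 2+8=10, value 25+17=42
Best: 62 pts.

62 pts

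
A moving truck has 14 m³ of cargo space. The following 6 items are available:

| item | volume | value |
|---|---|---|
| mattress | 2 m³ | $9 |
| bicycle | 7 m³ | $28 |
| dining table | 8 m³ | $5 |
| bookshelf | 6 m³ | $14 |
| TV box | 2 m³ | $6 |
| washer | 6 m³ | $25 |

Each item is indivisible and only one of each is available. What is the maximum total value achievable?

$53

Check high-value combinations within 14 m³:
- bicycle+washer: volume 7+6=13, value 28+25=53
- mattress+bookshelf+washer: volume 2+6+6=14, value 9+14+25=48
- bookshelf+TV box+washer: volume 6+2+6=14, value 14+6+25=45
Best: $53.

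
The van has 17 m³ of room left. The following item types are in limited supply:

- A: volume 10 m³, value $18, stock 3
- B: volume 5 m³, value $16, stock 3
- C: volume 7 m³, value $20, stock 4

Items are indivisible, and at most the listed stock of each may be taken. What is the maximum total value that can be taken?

Best selections within volume 17 and stock limits:
- 2×B + 1×C: volume 17, value 52
- 3×B: volume 15, value 48
- 2×C: volume 14, value 40
- 1×A + 1×C: volume 17, value 38
Best: $52.

$52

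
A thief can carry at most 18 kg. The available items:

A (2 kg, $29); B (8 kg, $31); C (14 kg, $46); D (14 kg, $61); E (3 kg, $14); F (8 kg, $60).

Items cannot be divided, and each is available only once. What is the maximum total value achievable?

$120

This is a 0/1 knapsack; check combinations near the capacity.
- A+B+F: weight 2+8+8=18, value 29+31+60=120
- A+E+F: weight 2+3+8=13, value 29+14+60=103
- B+F: weight 8+8=16, value 31+60=91
- A+D: weight 2+14=16, value 29+61=90
Best: $120.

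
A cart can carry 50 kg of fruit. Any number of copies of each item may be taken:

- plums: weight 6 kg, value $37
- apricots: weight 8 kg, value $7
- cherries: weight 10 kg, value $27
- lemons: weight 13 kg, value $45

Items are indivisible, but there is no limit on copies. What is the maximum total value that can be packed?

$296

Best value-per-unit is plums at 37/6, and filling with it alone uses weight 8×6=48. No mix of the others beats 8×37 = 296.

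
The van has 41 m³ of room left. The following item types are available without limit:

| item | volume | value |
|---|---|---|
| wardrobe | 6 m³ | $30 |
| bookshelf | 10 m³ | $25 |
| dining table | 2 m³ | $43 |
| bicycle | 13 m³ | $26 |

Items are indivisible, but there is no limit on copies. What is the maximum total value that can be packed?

Best value-per-unit is dining table at 43/2, and filling with it alone uses volume 20×2=40. No mix of the others beats 20×43 = 860.

$860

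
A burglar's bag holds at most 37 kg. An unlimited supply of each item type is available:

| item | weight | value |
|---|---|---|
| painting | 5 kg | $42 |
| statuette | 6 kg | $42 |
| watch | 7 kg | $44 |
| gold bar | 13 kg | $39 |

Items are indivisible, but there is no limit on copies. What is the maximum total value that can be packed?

$296

Best value-per-unit is painting at 42/5; filling with it alone gives 7×42 = 294.
Optimal mix: 6×painting + 1×watch → weight 37, value 296.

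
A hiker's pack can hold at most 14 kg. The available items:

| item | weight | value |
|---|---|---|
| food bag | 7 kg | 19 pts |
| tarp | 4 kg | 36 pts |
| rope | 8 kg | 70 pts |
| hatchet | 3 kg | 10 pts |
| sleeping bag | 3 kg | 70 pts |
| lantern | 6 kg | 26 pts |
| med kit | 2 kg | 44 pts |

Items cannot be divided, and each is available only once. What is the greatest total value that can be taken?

This is a 0/1 knapsack; check combinations near the capacity.
- rope+sleeping bag+med kit: weight 8+3+2=13, value 70+70+44=184
- tarp+hatchet+sleeping bag+med kit: weight 4+3+3+2=12, value 36+10+70+44=160
- tarp+sleeping bag+med kit: weight 4+3+2=9, value 36+70+44=150
- rope+hatchet+sleeping bag: weight 8+3+3=14, value 70+10+70=150
Best: 184 pts.

184 pts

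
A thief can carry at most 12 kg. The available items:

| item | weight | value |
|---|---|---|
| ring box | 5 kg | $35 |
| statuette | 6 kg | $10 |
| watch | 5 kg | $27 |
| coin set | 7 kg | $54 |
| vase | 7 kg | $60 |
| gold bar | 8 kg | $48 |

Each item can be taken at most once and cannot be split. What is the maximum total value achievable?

This is a 0/1 knapsack; check combinations near the capacity.
- ring box+vase: weight 5+7=12, value 35+60=95
- ring box+coin set: weight 5+7=12, value 35+54=89
- watch+vase: weight 5+7=12, value 27+60=87
Best: $95.

$95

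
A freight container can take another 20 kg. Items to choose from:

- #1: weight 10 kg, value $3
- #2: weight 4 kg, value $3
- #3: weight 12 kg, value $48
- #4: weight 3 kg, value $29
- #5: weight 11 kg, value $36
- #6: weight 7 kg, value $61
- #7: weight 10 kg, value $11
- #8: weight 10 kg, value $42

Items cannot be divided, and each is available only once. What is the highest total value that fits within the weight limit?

Check high-value combinations within 20 kg:
- #4+#6+#8: weight 3+7+10=20, value 29+61+42=132
- #3+#6: weight 12+7=19, value 48+61=109
- #6+#8: weight 7+10=17, value 61+42=103
- #4+#6+#7: weight 3+7+10=20, value 29+61+11=101
Best: $132.

$132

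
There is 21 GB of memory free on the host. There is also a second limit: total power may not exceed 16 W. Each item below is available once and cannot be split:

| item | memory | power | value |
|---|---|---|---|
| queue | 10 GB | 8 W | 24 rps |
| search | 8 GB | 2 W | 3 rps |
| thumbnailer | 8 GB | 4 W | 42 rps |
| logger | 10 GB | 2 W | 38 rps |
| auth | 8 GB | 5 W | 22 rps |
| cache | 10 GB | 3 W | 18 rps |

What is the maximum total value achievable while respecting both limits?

Feasible sets respecting both limits:
- thumbnailer+logger: memory 18, power 6, value 80
- queue+thumbnailer: memory 18, power 12, value 66
- thumbnailer+auth: memory 16, power 9, value 64
Best: 80 rps.

80 rps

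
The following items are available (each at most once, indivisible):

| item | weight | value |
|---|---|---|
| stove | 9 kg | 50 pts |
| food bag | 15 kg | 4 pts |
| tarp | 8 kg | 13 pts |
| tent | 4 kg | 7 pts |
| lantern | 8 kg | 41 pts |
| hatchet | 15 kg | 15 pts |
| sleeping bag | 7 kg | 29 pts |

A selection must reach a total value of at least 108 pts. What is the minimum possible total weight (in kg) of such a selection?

Subsets with value ≥ 108, sorted by total weight:
- stove+lantern+sleeping bag: weight 24, value 120
- stove+tent+lantern+sleeping bag: weight 28, value 127
- stove+tarp+tent+lantern: weight 29, value 111
Minimum weight: 24 kg.

24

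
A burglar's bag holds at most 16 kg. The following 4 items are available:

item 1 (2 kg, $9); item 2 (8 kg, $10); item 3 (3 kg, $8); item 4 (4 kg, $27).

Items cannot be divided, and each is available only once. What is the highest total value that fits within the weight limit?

Check high-value combinations within 16 kg:
- item 1+item 2+item 4: weight 2+8+4=14, value 9+10+27=46
- item 2+item 3+item 4: weight 8+3+4=15, value 10+8+27=45
- item 1+item 3+item 4: weight 2+3+4=9, value 9+8+27=44
- item 2+item 4: weight 8+4=12, value 10+27=37
Best: $46.

$46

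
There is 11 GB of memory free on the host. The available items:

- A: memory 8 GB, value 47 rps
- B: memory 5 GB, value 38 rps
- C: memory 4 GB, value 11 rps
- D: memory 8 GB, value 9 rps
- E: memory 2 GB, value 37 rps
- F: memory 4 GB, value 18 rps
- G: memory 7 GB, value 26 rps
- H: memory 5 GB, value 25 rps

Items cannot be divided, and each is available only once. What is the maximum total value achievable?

93 rps

Check high-value combinations within 11 GB:
- B+E+F: memory 5+2+4=11, value 38+37+18=93
- B+C+E: memory 5+4+2=11, value 38+11+37=86
- A+E: memory 8+2=10, value 47+37=84
Best: 93 rps.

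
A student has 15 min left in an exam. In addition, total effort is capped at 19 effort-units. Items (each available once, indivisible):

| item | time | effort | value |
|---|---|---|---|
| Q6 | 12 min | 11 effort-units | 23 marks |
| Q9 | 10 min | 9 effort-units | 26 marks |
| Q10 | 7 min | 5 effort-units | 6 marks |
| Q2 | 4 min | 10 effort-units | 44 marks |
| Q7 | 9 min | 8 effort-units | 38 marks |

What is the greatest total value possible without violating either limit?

82 marks

Feasible sets respecting both limits:
- Q2+Q7: time 13, effort 18, value 82
- Q9+Q2: time 14, effort 19, value 70
- Q10+Q2: time 11, effort 15, value 50
- Q2: time 4, effort 10, value 44
Best: 82 marks.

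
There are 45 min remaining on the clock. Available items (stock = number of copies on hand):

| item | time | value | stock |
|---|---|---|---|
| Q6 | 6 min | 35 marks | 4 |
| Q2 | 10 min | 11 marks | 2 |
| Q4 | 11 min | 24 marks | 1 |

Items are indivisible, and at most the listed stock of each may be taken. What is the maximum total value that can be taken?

175 marks

Best selections within time 45 and stock limits:
- 4×Q6 + 1×Q2 + 1×Q4: time 45, value 175
- 4×Q6 + 1×Q4: time 35, value 164
- 4×Q6 + 2×Q2: time 44, value 162
- 4×Q6 + 1×Q2: time 34, value 151
Best: 175 marks.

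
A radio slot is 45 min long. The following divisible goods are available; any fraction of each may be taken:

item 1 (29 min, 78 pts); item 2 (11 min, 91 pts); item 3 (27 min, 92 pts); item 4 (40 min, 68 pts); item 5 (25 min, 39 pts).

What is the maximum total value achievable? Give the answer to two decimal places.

Take in order of value per unit:
- item 2 (91/11 per unit): all 11 → value 91, running total 91.00
- item 3 (92/27 per unit): all 27 → value 92, running total 183.00
- item 1 (78/29 per unit): 7 of 29 → value 7×78/29 = 18.8276, running total 201.83
Total 201.83.

201.83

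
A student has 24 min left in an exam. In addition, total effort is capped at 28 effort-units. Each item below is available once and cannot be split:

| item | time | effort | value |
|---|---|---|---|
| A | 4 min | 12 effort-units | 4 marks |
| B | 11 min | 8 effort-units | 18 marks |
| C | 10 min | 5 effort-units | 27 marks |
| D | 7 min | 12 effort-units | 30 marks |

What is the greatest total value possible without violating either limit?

Feasible sets respecting both limits:
- C+D: time 17, effort 17, value 57
- B+D: time 18, effort 20, value 48
- B+C: time 21, effort 13, value 45
Best: 57 marks.

57 marks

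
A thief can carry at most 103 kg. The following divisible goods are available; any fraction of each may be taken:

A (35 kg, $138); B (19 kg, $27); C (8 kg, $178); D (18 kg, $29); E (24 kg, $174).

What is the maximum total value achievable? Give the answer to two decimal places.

544.58

Take in order of value per unit:
- C (178/8 per unit): all 8 → value 178, running total 178.00
- E (174/24 per unit): all 24 → value 174, running total 352.00
- A (138/35 per unit): all 35 → value 138, running total 490.00
- D (29/18 per unit): all 18 → value 29, running total 519.00
- B (27/19 per unit): 18 of 19 → value 18×27/19 = 25.5789, running total 544.58
Total 544.58.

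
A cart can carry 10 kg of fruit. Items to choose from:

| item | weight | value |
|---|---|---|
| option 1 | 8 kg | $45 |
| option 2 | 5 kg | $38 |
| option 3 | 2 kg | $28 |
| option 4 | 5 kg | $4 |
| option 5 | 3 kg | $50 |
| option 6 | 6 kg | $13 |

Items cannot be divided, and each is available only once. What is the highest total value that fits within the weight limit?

Check high-value combinations within 10 kg:
- option 2+option 3+option 5: weight 5+2+3=10, value 38+28+50=116
- option 2+option 5: weight 5+3=8, value 38+50=88
- option 3+option 4+option 5: weight 2+5+3=10, value 28+4+50=82
Best: $116.

$116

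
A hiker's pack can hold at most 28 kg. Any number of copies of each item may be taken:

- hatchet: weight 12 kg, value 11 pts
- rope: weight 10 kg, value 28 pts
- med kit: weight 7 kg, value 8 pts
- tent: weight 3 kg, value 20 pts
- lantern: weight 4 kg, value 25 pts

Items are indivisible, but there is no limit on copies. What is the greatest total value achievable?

Best value-per-unit is tent at 20/3; filling with it alone gives 9×20 = 180.
Optimal mix: 8×tent + 1×lantern → weight 28, value 185.

185 pts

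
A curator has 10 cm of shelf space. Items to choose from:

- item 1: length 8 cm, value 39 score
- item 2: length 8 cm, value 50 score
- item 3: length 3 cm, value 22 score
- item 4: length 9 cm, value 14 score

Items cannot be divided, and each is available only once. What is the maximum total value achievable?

50 score

Check high-value combinations within 10 cm:
- item 2: length 8, value 50
- item 1: length 8, value 39
- item 3: length 3, value 22
Best: 50 score.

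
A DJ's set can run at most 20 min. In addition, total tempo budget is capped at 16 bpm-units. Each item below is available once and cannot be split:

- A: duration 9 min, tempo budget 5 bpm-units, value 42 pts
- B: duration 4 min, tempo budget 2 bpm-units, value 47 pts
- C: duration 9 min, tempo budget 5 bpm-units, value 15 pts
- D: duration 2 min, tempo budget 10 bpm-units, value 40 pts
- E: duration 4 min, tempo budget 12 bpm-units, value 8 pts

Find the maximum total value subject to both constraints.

Feasible sets respecting both limits:
- A+B: duration 13, tempo budget 7, value 89
- B+D: duration 6, tempo budget 12, value 87
- A+D: duration 11, tempo budget 15, value 82
Best: 89 pts.

89 pts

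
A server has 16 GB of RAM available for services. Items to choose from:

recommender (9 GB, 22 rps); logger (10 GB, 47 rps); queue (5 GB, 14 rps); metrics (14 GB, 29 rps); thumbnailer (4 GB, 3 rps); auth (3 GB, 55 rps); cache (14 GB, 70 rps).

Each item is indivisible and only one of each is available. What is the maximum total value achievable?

102 rps

Check high-value combinations within 16 GB:
- logger+auth: memory 10+3=13, value 47+55=102
- recommender+thumbnailer+auth: memory 9+4+3=16, value 22+3+55=80
- recommender+auth: memory 9+3=12, value 22+55=77
Best: 102 rps.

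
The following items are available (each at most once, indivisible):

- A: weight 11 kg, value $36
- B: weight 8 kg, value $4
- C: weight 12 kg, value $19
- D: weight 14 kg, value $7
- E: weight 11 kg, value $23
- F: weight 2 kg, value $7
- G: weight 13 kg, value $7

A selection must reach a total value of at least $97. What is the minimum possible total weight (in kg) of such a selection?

63

Subsets with value ≥ 97, sorted by total weight:
- A+C+D+E+F+G: weight 63, value 99
- A+B+C+D+E+F+G: weight 71, value 103
Minimum weight: 63 kg.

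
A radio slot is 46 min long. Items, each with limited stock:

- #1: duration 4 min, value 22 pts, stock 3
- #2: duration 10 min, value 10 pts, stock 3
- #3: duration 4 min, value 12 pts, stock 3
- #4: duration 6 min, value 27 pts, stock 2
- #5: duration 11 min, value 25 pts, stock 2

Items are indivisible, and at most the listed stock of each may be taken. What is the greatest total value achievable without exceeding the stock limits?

Top feasible selections:
- 3×#1 + 2×#4 + 2×#5: duration 46, value 170
- 3×#1 + 2×#3 + 2×#4 + 1×#5: duration 43, value 169
- 3×#1 + 1×#2 + 3×#3 + 2×#4: duration 46, value 166
Best: 170 pts.

170 pts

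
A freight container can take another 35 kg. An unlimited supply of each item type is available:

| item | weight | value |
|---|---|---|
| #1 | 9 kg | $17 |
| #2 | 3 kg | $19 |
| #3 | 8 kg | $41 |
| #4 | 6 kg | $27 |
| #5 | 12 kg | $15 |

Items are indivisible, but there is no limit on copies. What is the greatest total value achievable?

$212

Best value-per-unit is #2 at 19/3; filling with it alone gives 11×19 = 209.
Optimal mix: 9×#2 + 1×#3 → weight 35, value 212.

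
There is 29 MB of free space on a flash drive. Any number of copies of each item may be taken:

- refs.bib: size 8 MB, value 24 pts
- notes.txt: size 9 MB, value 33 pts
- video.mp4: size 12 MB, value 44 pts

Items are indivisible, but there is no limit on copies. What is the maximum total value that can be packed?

Best value-per-unit is notes.txt at 33/9; filling with it alone gives 3×33 = 99.
Optimal mix: 1×refs.bib + 1×notes.txt + 1×video.mp4 → size 29, value 101.

101 pts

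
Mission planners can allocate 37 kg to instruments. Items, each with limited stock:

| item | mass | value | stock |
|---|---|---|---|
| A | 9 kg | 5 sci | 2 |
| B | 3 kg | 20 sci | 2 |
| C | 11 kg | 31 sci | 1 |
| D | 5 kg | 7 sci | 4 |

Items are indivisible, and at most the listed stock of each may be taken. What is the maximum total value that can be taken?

Best selections within mass 37 and stock limits:
- 2×B + 1×C + 4×D: mass 37, value 99
- 2×B + 1×C + 3×D: mass 32, value 92
- 1×A + 2×B + 1×C + 2×D: mass 36, value 90
Best: 99 sci.

99 sci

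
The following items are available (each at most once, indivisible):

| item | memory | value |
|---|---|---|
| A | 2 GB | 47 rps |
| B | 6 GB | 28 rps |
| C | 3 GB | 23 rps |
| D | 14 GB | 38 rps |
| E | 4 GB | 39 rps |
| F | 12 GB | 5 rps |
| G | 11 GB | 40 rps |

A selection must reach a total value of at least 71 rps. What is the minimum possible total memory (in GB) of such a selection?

6

Subsets with value ≥ 71, sorted by total memory:
- A+E: memory 6, value 86
- A+B: memory 8, value 75
- A+C+E: memory 9, value 109
- A+B+C: memory 11, value 98
Minimum memory: 6 GB.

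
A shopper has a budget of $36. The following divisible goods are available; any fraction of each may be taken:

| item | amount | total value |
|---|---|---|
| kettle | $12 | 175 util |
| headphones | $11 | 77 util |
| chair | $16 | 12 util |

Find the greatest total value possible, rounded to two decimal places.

261.75

Take in order of value per unit:
- kettle (175/12 per unit): all 12 → value 175, running total 175.00
- headphones (77/11 per unit): all 11 → value 77, running total 252.00
- chair (12/16 per unit): 13 of 16 → value 13×12/16 = 9.7500, running total 261.75
Total 261.75.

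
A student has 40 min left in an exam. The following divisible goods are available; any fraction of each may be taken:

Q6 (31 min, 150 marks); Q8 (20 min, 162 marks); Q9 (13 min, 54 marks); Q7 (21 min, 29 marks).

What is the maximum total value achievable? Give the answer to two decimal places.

258.77

Take in order of value per unit:
- Q8 (162/20 per unit): all 20 → value 162, running total 162.00
- Q6 (150/31 per unit): 20 of 31 → value 20×150/31 = 96.7742, running total 258.77
Total 258.77.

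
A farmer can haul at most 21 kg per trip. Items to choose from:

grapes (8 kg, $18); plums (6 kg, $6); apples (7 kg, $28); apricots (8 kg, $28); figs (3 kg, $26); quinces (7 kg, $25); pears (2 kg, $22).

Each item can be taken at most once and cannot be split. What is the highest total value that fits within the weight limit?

$104

This is a 0/1 knapsack; check combinations near the capacity.
- apples+apricots+figs+pears: weight 7+8+3+2=20, value 28+28+26+22=104
- apples+figs+quinces+pears: weight 7+3+7+2=19, value 28+26+25+22=101
- apricots+figs+quinces+pears: weight 8+3+7+2=20, value 28+26+25+22=101
- grapes+apples+figs+pears: weight 8+7+3+2=20, value 18+28+26+22=94
Best: $104.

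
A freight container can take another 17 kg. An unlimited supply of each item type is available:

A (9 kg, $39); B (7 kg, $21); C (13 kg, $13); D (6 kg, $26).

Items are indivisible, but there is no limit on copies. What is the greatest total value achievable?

Best value-per-unit is A at 39/9; filling with it alone gives 1×39 = 39.
Optimal mix: 1×A + 1×D → weight 15, value 65.

$65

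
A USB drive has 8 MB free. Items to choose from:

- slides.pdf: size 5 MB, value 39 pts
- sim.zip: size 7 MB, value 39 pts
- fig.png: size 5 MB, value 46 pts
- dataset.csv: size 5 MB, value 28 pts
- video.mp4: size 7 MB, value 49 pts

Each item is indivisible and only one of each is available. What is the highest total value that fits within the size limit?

Check high-value combinations within 8 MB:
- video.mp4: size 7, value 49
- fig.png: size 5, value 46
- slides.pdf: size 5, value 39
Best: 49 pts.

49 pts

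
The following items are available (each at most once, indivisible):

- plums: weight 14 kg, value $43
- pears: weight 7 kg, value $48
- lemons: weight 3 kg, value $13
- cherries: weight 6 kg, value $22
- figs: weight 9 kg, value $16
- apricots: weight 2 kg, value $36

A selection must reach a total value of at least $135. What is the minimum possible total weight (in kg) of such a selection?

26

Subsets with value ≥ 135, sorted by total weight:
- plums+pears+lemons+apricots: weight 26, value 140
- pears+lemons+cherries+figs+apricots: weight 27, value 135
- plums+pears+cherries+apricots: weight 29, value 149
Minimum weight: 26 kg.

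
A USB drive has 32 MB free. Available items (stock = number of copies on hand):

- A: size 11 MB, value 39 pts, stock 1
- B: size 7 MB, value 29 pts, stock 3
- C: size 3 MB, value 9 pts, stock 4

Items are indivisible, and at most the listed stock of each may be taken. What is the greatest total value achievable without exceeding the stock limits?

126 pts

Top feasible selections:
- 1×A + 3×B: size 32, value 126
- 1×A + 2×B + 2×C: size 31, value 115
Best: 126 pts.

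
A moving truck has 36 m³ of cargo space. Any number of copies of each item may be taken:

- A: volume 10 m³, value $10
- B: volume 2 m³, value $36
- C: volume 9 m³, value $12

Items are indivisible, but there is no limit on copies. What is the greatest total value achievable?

$648

Best value-per-unit is B at 36/2, and filling with it alone uses volume 18×2=36. No mix of the others beats 18×36 = 648.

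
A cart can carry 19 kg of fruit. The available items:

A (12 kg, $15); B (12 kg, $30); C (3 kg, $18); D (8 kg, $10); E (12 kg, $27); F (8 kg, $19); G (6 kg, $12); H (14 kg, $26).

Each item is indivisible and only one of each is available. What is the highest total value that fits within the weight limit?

Check high-value combinations within 19 kg:
- C+F+G: weight 3+8+6=17, value 18+19+12=49
- B+C: weight 12+3=15, value 30+18=48
- C+D+F: weight 3+8+8=19, value 18+10+19=47
Best: $49.

$49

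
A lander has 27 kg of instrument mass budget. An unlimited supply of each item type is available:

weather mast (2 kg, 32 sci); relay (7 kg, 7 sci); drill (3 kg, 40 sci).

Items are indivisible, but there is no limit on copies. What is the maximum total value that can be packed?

Best value-per-unit is weather mast at 32/2; filling with it alone gives 13×32 = 416.
Optimal mix: 12×weather mast + 1×drill → mass 27, value 424.

424 sci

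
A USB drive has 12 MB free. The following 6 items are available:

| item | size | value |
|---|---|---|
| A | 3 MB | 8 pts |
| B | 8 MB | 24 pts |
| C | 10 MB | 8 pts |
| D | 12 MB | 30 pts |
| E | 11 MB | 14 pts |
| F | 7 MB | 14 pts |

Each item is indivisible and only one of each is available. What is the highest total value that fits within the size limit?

32 pts

This is a 0/1 knapsack; check combinations near the capacity.
- A+B: size 3+8=11, value 8+24=32
- D: size 12, value 30
- B: size 8, value 24
- A+F: size 3+7=10, value 8+14=22
Best: 32 pts.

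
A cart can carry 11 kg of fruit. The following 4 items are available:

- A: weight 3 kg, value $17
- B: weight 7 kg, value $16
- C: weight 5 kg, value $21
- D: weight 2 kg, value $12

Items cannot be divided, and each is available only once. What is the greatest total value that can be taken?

Check high-value combinations within 11 kg:
- A+C+D: weight 3+5+2=10, value 17+21+12=50
- A+C: weight 3+5=8, value 17+21=38
- C+D: weight 5+2=7, value 21+12=33
- A+B: weight 3+7=10, value 17+16=33
Best: $50.

$50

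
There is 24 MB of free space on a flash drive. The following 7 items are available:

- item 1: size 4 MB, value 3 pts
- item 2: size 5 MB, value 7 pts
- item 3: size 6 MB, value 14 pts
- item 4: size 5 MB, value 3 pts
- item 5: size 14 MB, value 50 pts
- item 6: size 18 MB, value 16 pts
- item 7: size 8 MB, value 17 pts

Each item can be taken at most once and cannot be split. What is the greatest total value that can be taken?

This is a 0/1 knapsack; check combinations near the capacity.
- item 5+item 7: size 14+8=22, value 50+17=67
- item 1+item 3+item 5: size 4+6+14=24, value 3+14+50=67
- item 3+item 5: size 6+14=20, value 14+50=64
- item 1+item 2+item 5: size 4+5+14=23, value 3+7+50=60
Best: 67 pts.

67 pts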